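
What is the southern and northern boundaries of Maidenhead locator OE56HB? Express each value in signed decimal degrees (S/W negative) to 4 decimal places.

-43.9583, -43.9167

Field O=14, E=4: +14·20° lon, +4·10° lat → SW at lon 100°, lat -50°.
Square 5, 6: +5·2° lon, +6·1° lat → SW at lon 110°, lat -44°.
Subsquare h=7, b=1: +7·0.0833333° lon, +1·0.0416667° lat → SW at lon 110.583°, lat -43.9583°.
Cell spans 0.0833333° lon × 0.0416667° lat.
south -43.9583, north -43.9167.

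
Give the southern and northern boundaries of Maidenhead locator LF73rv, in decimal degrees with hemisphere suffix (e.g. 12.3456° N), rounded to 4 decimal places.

Field L=11, F=5: +11·20° lon, +5·10° lat → SW at lon 40°, lat -40°.
Square 7, 3: +7·2° lon, +3·1° lat → SW at lon 54°, lat -37°.
Subsquare r=17, v=21: +17·0.0833333° lon, +21·0.0416667° lat → SW at lon 55.4167°, lat -36.125°.
Cell spans 0.0833333° lon × 0.0416667° lat.
south 36.1250° S, north 36.0833° S.

36.1250° S, 36.0833° S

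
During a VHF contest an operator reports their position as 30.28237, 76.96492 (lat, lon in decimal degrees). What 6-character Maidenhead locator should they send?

MM80lg

Offset from 180°W / 90°S: lon 256.9649°, lat 120.2824°.
Field: 256.9649/20 → 12 → M, 120.2824/10 → 12 → M; chars MM.
Square: 16.9649/2 → 8, 0.2824/1 → 0; chars 80.
Subsquare: 0.9649/0.0833333 → 11 → l, 0.2824/0.0416667 → 6 → g; chars lg.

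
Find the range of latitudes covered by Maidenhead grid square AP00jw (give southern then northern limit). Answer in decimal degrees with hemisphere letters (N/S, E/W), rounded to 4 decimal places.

60.9167° N, 60.9583° N

Field A=0, P=15: +0·20° lon, +15·10° lat → SW at lon -180°, lat 60°.
Square 0, 0: +0·2° lon, +0·1° lat → SW at lon -180°, lat 60°.
Subsquare j=9, w=22: +9·0.0833333° lon, +22·0.0416667° lat → SW at lon -179.25°, lat 60.9167°.
Cell spans 0.0833333° lon × 0.0416667° lat.
south 60.9167° N, north 60.9583° N.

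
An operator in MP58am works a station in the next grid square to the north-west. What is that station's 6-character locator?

Longitude subsquare a = 0; −1 → -1, wraps to 23 = x, carry into square.
Longitude square 5; −1 → 4.
Latitude subsquare m = 12; +1 → 13 = n.

MP48xn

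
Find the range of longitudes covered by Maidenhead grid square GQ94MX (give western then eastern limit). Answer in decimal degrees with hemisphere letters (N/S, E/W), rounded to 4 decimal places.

41.0000° W, 40.9167° W

Field G=6, Q=16: +6·20° lon, +16·10° lat → SW at lon -60°, lat 70°.
Square 9, 4: +9·2° lon, +4·1° lat → SW at lon -42°, lat 74°.
Subsquare m=12, x=23: +12·0.0833333° lon, +23·0.0416667° lat → SW at lon -41°, lat 74.9583°.
Cell spans 0.0833333° lon × 0.0416667° lat.
west 41.0000° W, east 40.9167° W.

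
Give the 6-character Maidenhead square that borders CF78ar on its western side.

Longitude subsquare a = 0; −1 → -1, wraps to 23 = x, carry into square.
Longitude square 7; −1 → 6.
The latitude characters are unchanged.

CF68xr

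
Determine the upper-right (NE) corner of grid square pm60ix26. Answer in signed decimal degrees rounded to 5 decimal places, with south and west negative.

Field P=15, M=12: +15·20° lon, +12·10° lat → SW at lon 120°, lat 30°.
Square 6, 0: +6·2° lon, +0·1° lat → SW at lon 132°, lat 30°.
Subsquare i=8, x=23: +8·0.0833333° lon, +23·0.0416667° lat → SW at lon 132.667°, lat 30.9583°.
Extended square 2, 6: +2·0.00833333° lon, +6·0.00416667° lat → SW at lon 132.683°, lat 30.9833°.
Cell spans 0.00833333° lon × 0.00416667° lat. NE corner is SW corner plus one full cell.
latitude 30.98750, longitude 132.69167.

30.98750, 132.69167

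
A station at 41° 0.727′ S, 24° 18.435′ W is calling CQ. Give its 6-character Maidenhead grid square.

HE78ux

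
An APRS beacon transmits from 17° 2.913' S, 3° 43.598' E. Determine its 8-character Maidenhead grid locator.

JH12uw78

Offset from 180°W / 90°S: lon 183.72663°, lat 72.95145°.
Field: 183.72663/20 → 9 → J, 72.95145/10 → 7 → H; chars JH.
Square: 3.72663/2 → 1, 2.95145/1 → 2; chars 12.
Subsquare: 1.72663/0.0833333 → 20 → u, 0.95145/0.0416667 → 22 → w; chars uw.
Extended square: 0.05997/0.00833333 → 7, 0.03478/0.00416667 → 8; chars 78.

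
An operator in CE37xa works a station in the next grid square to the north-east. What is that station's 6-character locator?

CE47ab

Longitude subsquare x = 23; +1 → 24, wraps to 0 = a, carry into square.
Longitude square 3; +1 → 4.
Latitude subsquare a = 0; +1 → 1 = b.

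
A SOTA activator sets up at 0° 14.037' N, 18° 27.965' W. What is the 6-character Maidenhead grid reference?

IJ00sf

Add 180° to longitude and 90° to latitude: 161.5339, 90.2339.
Field: lon ⌊161.5339/20⌋ = 8 → I; lat ⌊90.2339/10⌋ = 9 → J.
Square: lon ⌊1.5339/2⌋ = 0; lat ⌊0.2339/1⌋ = 0.
Subsquare: lon ⌊1.5339/0.0833333⌋ = 18 → s; lat ⌊0.2339/0.0416667⌋ = 5 → f.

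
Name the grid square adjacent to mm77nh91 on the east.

Longitude extended square 9; +1 → 10, wraps to 0, carry into subsquare.
Longitude subsquare n = 13; +1 → 14 = o.
The latitude characters are unchanged.

MM77oh01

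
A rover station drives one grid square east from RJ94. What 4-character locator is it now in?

Longitude square 9; +1 → 10, wraps to 0, carry into field.
Longitude field R = 17; +1 → 18, wraps to 0 = A, wrapping around the antimeridian.
The latitude characters are unchanged.

AJ04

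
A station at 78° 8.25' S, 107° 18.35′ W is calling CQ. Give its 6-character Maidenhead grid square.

DB61iu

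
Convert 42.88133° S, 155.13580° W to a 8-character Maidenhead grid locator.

BE27kc38

Offset from 180°W / 90°S: lon 24.86420°, lat 47.11867°.
Field (20°×10°, letters A–R): 24.86420/20 → 1 → B, 47.11867/10 → 4 → E; chars BE.
Square (2°×1°, digits 0–9): 4.86420/2 → 2, 7.11867/1 → 7; chars 27.
Subsquare (5′×2.5′, letters a–x): 0.86420/0.0833333 → 10 → k, 0.11867/0.0416667 → 2 → c; chars kc.
Extended square (30″×15″, digits 0–9): 0.03087/0.00833333 → 3, 0.03534/0.00416667 → 8; chars 38.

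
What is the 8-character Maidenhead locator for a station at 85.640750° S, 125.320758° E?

PA24pi86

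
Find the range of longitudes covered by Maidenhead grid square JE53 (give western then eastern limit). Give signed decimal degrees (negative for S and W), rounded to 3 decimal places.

10.000, 12.000

Field J=9, E=4: +9·20° lon, +4·10° lat → SW at lon 0°, lat -50°.
Square 5, 3: +5·2° lon, +3·1° lat → SW at lon 10°, lat -47°.
Cell spans 2° lon × 1° lat.
west 10.000, east 12.000.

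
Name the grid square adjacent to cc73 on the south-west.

CC62

Longitude square 7; −1 → 6.
Latitude square 3; −1 → 2.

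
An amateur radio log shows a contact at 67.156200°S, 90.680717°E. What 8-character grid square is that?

NC52iu12

Shift to the Maidenhead origin (180°W, 90°S): lon 270.68072, lat 22.84380.
Field: 270.68072/20 → 13 → N, 22.84380/10 → 2 → C; chars NC.
Square: 10.68072/2 → 5, 2.84380/1 → 2; chars 52.
Subsquare: 0.68072/0.0833333 → 8 → i, 0.84380/0.0416667 → 20 → u; chars iu.
Extended square: 0.01405/0.00833333 → 1, 0.01047/0.00416667 → 2; chars 12.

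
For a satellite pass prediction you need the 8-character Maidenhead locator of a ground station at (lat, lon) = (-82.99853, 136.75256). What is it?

Add 180° to longitude and 90° to latitude: 316.75256, 7.00147.
Field: 316.75256/20 → 15 → P, 7.00147/10 → 0 → A; chars PA.
Square: 16.75256/2 → 8, 7.00147/1 → 7; chars 87.
Subsquare: 0.75256/0.0833333 → 9 → j, 0.00147/0.0416667 → 0 → a; chars ja.
Extended square: 0.00256/0.00833333 → 0, 0.00147/0.00416667 → 0; chars 00.

PA87ja00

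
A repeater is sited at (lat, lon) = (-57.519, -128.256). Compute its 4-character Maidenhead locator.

CD52

Add 180° to longitude and 90° to latitude: 51.74, 32.48.
Field (20°×10°, letters A–R): 51.74/20 → 2 → C, 32.48/10 → 3 → D; chars CD.
Square (2°×1°, digits 0–9): 11.74/2 → 5, 2.48/1 → 2; chars 52.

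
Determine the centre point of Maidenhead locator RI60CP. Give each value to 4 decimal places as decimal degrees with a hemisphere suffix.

9.3542° S, 172.2083° E

Field R=17, I=8: +17·20° lon, +8·10° lat → SW at lon 160°, lat -10°.
Square 6, 0: +6·2° lon, +0·1° lat → SW at lon 172°, lat -10°.
Subsquare c=2, p=15: +2·0.0833333° lon, +15·0.0416667° lat → SW at lon 172.167°, lat -9.375°.
Cell spans 0.0833333° lon × 0.0416667° lat. Centre is SW corner plus half of each.
latitude 9.3542° S, longitude 172.2083° E.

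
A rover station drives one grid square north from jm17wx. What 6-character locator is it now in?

JM18wa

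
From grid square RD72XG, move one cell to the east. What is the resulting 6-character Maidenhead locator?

Longitude subsquare x = 23; +1 → 24, wraps to 0 = a, carry into square.
Longitude square 7; +1 → 8.
The latitude characters are unchanged.

RD82ag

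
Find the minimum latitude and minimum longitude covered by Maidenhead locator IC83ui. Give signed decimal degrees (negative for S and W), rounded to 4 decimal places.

-66.6667, -2.3333

Field I=8, C=2: +8·20° lon, +2·10° lat → SW at lon -20°, lat -70°.
Square 8, 3: +8·2° lon, +3·1° lat → SW at lon -4°, lat -67°.
Subsquare u=20, i=8: +20·0.0833333° lon, +8·0.0416667° lat → SW at lon -2.33333°, lat -66.6667°.
latitude -66.6667, longitude -2.3333.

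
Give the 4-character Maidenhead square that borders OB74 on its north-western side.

Longitude square 7; −1 → 6.
Latitude square 4; +1 → 5.

OB65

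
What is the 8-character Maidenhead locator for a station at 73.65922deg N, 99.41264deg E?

Add 180° to longitude and 90° to latitude: 279.41264, 163.65922.
Field: 279.41264/20 → 13 → N, 163.65922/10 → 16 → Q; chars NQ.
Square: 19.41264/2 → 9, 3.65922/1 → 3; chars 93.
Subsquare: 1.41264/0.0833333 → 16 → q, 0.65922/0.0416667 → 15 → p; chars qp.
Extended square: 0.07931/0.00833333 → 9, 0.03422/0.00416667 → 8; chars 98.

NQ93qp98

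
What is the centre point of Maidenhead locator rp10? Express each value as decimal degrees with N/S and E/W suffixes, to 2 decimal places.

Field R=17, P=15: +17·20° lon, +15·10° lat → SW at lon 160°, lat 60°.
Square 1, 0: +1·2° lon, +0·1° lat → SW at lon 162°, lat 60°.
Cell spans 2° lon × 1° lat. Centre is SW corner plus half of each.
latitude 60.50° N, longitude 163.00° E.

60.50° N, 163.00° E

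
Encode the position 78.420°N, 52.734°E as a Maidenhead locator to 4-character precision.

Add 180° to longitude and 90° to latitude: 232.73, 168.42.
Field: 232.73/20 → 11 → L, 168.42/10 → 16 → Q; chars LQ.
Square: 12.73/2 → 6, 8.42/1 → 8; chars 68.

LQ68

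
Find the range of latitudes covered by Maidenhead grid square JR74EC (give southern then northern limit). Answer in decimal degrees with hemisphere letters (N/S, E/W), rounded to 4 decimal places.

84.0833° N, 84.1250° N

Field J=9, R=17: +9·20° lon, +17·10° lat → SW at lon 0°, lat 80°.
Square 7, 4: +7·2° lon, +4·1° lat → SW at lon 14°, lat 84°.
Subsquare e=4, c=2: +4·0.0833333° lon, +2·0.0416667° lat → SW at lon 14.3333°, lat 84.0833°.
Cell spans 0.0833333° lon × 0.0416667° lat.
south 84.0833° N, north 84.1250° N.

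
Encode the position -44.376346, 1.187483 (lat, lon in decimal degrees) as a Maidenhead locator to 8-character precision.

Shift to the Maidenhead origin (180°W, 90°S): lon 181.18748, lat 45.62365.
Field: 181.18748/20 → 9 → J, 45.62365/10 → 4 → E; chars JE.
Square: 1.18748/2 → 0, 5.62365/1 → 5; chars 05.
Subsquare: 1.18748/0.0833333 → 14 → o, 0.62365/0.0416667 → 14 → o; chars oo.
Extended square: 0.02082/0.00833333 → 2, 0.04032/0.00416667 → 9; chars 29.

JE05oo29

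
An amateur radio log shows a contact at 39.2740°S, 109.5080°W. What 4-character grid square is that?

DF50

Shift to the Maidenhead origin (180°W, 90°S): lon 70.49, lat 50.73.
Field (20°×10°, letters A–R): 70.49/20 → 3 → D, 50.73/10 → 5 → F; chars DF.
Square (2°×1°, digits 0–9): 10.49/2 → 5, 0.73/1 → 0; chars 50.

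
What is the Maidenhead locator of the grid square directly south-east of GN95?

Longitude square 9; +1 → 10, wraps to 0, carry into field.
Longitude field G = 6; +1 → 7 = H.
Latitude square 5; −1 → 4.

HN04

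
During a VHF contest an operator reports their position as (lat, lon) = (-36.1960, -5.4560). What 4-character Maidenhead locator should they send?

Shift to the Maidenhead origin (180°W, 90°S): lon 174.54, lat 53.80.
Field: lon ⌊174.54/20⌋ = 8 → I; lat ⌊53.80/10⌋ = 5 → F.
Square: lon ⌊14.54/2⌋ = 7; lat ⌊3.80/1⌋ = 3.

IF73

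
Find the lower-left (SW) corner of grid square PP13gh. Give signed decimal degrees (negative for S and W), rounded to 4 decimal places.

63.2917, 122.5000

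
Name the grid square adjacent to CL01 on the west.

Longitude square 0; −1 → -1, wraps to 9, carry into field.
Longitude field C = 2; −1 → 1 = B.
The latitude characters are unchanged.

BL91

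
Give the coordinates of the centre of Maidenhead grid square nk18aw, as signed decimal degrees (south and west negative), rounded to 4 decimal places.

Field N=13, K=10: +13·20° lon, +10·10° lat → SW at lon 80°, lat 10°.
Square 1, 8: +1·2° lon, +8·1° lat → SW at lon 82°, lat 18°.
Subsquare a=0, w=22: +0·0.0833333° lon, +22·0.0416667° lat → SW at lon 82°, lat 18.9167°.
Cell spans 0.0833333° lon × 0.0416667° lat. Centre is SW corner plus half of each.
latitude 18.9375, longitude 82.0417.

18.9375, 82.0417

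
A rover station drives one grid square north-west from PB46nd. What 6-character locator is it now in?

Longitude subsquare n = 13; −1 → 12 = m.
Latitude subsquare d = 3; +1 → 4 = e.

PB46me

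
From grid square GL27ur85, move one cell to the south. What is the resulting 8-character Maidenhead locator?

GL27ur84

Latitude extended square 5; −1 → 4.
The longitude characters are unchanged.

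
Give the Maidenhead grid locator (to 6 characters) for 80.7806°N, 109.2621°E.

OR40ps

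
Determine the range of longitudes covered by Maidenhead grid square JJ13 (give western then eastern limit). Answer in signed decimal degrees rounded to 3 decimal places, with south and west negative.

2.000, 4.000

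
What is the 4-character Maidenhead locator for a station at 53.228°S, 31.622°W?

HD46

Shift to the Maidenhead origin (180°W, 90°S): lon 148.38, lat 36.77.
Field (20°×10°, letters A–R): lon ⌊148.38/20⌋ = 7 → H; lat ⌊36.77/10⌋ = 3 → D.
Square (2°×1°, digits 0–9): lon ⌊8.38/2⌋ = 4; lat ⌊6.77/1⌋ = 6.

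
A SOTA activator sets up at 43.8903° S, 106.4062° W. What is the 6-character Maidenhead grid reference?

Shift to the Maidenhead origin (180°W, 90°S): lon 73.5938, lat 46.1097.
Field: lon ⌊73.5938/20⌋ = 3 → D; lat ⌊46.1097/10⌋ = 4 → E.
Square: lon ⌊13.5938/2⌋ = 6; lat ⌊6.1097/1⌋ = 6.
Subsquare: lon ⌊1.5938/0.0833333⌋ = 19 → t; lat ⌊0.1097/0.0416667⌋ = 2 → c.

DE66tc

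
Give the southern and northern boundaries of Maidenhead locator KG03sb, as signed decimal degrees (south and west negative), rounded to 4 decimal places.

-26.9583, -26.9167

Field K=10, G=6: +10·20° lon, +6·10° lat → SW at lon 20°, lat -30°.
Square 0, 3: +0·2° lon, +3·1° lat → SW at lon 20°, lat -27°.
Subsquare s=18, b=1: +18·0.0833333° lon, +1·0.0416667° lat → SW at lon 21.5°, lat -26.9583°.
Cell spans 0.0833333° lon × 0.0416667° lat.
south -26.9583, north -26.9167.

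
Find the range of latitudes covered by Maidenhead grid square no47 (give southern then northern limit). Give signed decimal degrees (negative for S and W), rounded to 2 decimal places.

Field N=13, O=14: +13·20° lon, +14·10° lat → SW at lon 80°, lat 50°.
Square 4, 7: +4·2° lon, +7·1° lat → SW at lon 88°, lat 57°.
Cell spans 2° lon × 1° lat.
south 57.00, north 58.00.

57.00, 58.00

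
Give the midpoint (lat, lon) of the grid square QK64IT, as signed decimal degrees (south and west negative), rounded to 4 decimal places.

Field Q=16, K=10: +16·20° lon, +10·10° lat → SW at lon 140°, lat 10°.
Square 6, 4: +6·2° lon, +4·1° lat → SW at lon 152°, lat 14°.
Subsquare i=8, t=19: +8·0.0833333° lon, +19·0.0416667° lat → SW at lon 152.667°, lat 14.7917°.
Cell spans 0.0833333° lon × 0.0416667° lat. Centre is SW corner plus half of each.
latitude 14.8125, longitude 152.7083.

14.8125, 152.7083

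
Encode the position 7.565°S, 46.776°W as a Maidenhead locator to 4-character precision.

Add 180° to longitude and 90° to latitude: 133.22, 82.44.
Field: 133.22/20 → 6 → G, 82.44/10 → 8 → I; chars GI.
Square: 13.22/2 → 6, 2.44/1 → 2; chars 62.

GI62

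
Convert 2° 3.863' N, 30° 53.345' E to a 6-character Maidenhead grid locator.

KJ52kb

Add 180° to longitude and 90° to latitude: 210.8891, 92.0644.
Field: 210.8891/20 → 10 → K, 92.0644/10 → 9 → J; chars KJ.
Square: 10.8891/2 → 5, 2.0644/1 → 2; chars 52.
Subsquare: 0.8891/0.0833333 → 10 → k, 0.0644/0.0416667 → 1 → b; chars kb.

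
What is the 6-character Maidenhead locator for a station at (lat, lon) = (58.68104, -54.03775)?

GO28xq

Offset from 180°W / 90°S: lon 125.9622°, lat 148.6810°.
Field: 125.9622/20 → 6 → G, 148.6810/10 → 14 → O; chars GO.
Square: 5.9622/2 → 2, 8.6810/1 → 8; chars 28.
Subsquare: 1.9622/0.0833333 → 23 → x, 0.6810/0.0416667 → 16 → q; chars xq.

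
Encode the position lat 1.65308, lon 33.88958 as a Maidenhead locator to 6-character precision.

KJ61wp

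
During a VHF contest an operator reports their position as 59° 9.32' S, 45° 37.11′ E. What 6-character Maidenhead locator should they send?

LD20tu

Offset from 180°W / 90°S: lon 225.6185°, lat 30.8447°.
Field: lon ⌊225.6185/20⌋ = 11 → L; lat ⌊30.8447/10⌋ = 3 → D.
Square: lon ⌊5.6185/2⌋ = 2; lat ⌊0.8447/1⌋ = 0.
Subsquare: lon ⌊1.6185/0.0833333⌋ = 19 → t; lat ⌊0.8447/0.0416667⌋ = 20 → u.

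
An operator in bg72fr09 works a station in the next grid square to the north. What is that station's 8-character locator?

BG72fs00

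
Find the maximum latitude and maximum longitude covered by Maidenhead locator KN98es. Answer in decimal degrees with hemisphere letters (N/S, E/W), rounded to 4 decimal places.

Field K=10, N=13: +10·20° lon, +13·10° lat → SW at lon 20°, lat 40°.
Square 9, 8: +9·2° lon, +8·1° lat → SW at lon 38°, lat 48°.
Subsquare e=4, s=18: +4·0.0833333° lon, +18·0.0416667° lat → SW at lon 38.3333°, lat 48.75°.
Cell spans 0.0833333° lon × 0.0416667° lat. NE corner is SW corner plus one full cell.
latitude 48.7917° N, longitude 38.4167° E.

48.7917° N, 38.4167° E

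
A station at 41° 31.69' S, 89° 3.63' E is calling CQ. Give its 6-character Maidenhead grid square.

NE48ml

Offset from 180°W / 90°S: lon 269.0605°, lat 48.4718°.
Field: 269.0605/20 → 13 → N, 48.4718/10 → 4 → E; chars NE.
Square: 9.0605/2 → 4, 8.4718/1 → 8; chars 48.
Subsquare: 1.0605/0.0833333 → 12 → m, 0.4718/0.0416667 → 11 → l; chars ml.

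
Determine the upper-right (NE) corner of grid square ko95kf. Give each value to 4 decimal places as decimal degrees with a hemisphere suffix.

55.2500° N, 38.9167° E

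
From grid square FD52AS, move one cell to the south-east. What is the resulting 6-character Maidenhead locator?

FD52br

Longitude subsquare a = 0; +1 → 1 = b.
Latitude subsquare s = 18; −1 → 17 = r.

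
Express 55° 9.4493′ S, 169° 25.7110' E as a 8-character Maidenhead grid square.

RD44ru12

Shift to the Maidenhead origin (180°W, 90°S): lon 349.42852, lat 34.84251.
Field (20°×10°, letters A–R): lon ⌊349.42852/20⌋ = 17 → R; lat ⌊34.84251/10⌋ = 3 → D.
Square (2°×1°, digits 0–9): lon ⌊9.42852/2⌋ = 4; lat ⌊4.84251/1⌋ = 4.
Subsquare (5′×2.5′, letters a–x): lon ⌊1.42852/0.0833333⌋ = 17 → r; lat ⌊0.84251/0.0416667⌋ = 20 → u.
Extended square (30″×15″, digits 0–9): lon ⌊0.01185/0.00833333⌋ = 1; lat ⌊0.00918/0.00416667⌋ = 2.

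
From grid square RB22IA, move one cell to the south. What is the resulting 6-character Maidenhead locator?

Latitude subsquare a = 0; −1 → -1, wraps to 23 = x, carry into square.
Latitude square 2; −1 → 1.
The longitude characters are unchanged.

RB21ix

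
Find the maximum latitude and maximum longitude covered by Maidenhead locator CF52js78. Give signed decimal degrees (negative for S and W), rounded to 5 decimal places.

Field C=2, F=5: +2·20° lon, +5·10° lat → SW at lon -140°, lat -40°.
Square 5, 2: +5·2° lon, +2·1° lat → SW at lon -130°, lat -38°.
Subsquare j=9, s=18: +9·0.0833333° lon, +18·0.0416667° lat → SW at lon -129.25°, lat -37.25°.
Extended square 7, 8: +7·0.00833333° lon, +8·0.00416667° lat → SW at lon -129.192°, lat -37.2167°.
Cell spans 0.00833333° lon × 0.00416667° lat. NE corner is SW corner plus one full cell.
latitude -37.21250, longitude -129.18333.

-37.21250, -129.18333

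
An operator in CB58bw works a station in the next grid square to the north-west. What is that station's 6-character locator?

CB58ax

Longitude subsquare b = 1; −1 → 0 = a.
Latitude subsquare w = 22; +1 → 23 = x.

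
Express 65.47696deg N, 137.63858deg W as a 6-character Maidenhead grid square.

Shift to the Maidenhead origin (180°W, 90°S): lon 42.3614, lat 155.4770.
Field (20°×10°, letters A–R): lon ⌊42.3614/20⌋ = 2 → C; lat ⌊155.4770/10⌋ = 15 → P.
Square (2°×1°, digits 0–9): lon ⌊2.3614/2⌋ = 1; lat ⌊5.4770/1⌋ = 5.
Subsquare (5′×2.5′, letters a–x): lon ⌊0.3614/0.0833333⌋ = 4 → e; lat ⌊0.4770/0.0416667⌋ = 11 → l.

CP15el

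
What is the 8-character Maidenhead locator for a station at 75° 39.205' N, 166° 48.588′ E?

Add 180° to longitude and 90° to latitude: 346.80980, 165.65342.
Field (20°×10°, letters A–R): lon ⌊346.80980/20⌋ = 17 → R; lat ⌊165.65342/10⌋ = 16 → Q.
Square (2°×1°, digits 0–9): lon ⌊6.80980/2⌋ = 3; lat ⌊5.65342/1⌋ = 5.
Subsquare (5′×2.5′, letters a–x): lon ⌊0.80980/0.0833333⌋ = 9 → j; lat ⌊0.65342/0.0416667⌋ = 15 → p.
Extended square (30″×15″, digits 0–9): lon ⌊0.05980/0.00833333⌋ = 7; lat ⌊0.02842/0.00416667⌋ = 6.

RQ35jp76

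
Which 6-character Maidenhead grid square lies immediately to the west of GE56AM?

Longitude subsquare a = 0; −1 → -1, wraps to 23 = x, carry into square.
Longitude square 5; −1 → 4.
The latitude characters are unchanged.

GE46xm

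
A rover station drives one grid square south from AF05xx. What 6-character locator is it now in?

AF05xw

Latitude subsquare x = 23; −1 → 22 = w.
The longitude characters are unchanged.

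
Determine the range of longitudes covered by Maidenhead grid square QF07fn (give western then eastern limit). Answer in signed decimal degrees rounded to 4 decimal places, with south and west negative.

140.4167, 140.5000

Field Q=16, F=5: +16·20° lon, +5·10° lat → SW at lon 140°, lat -40°.
Square 0, 7: +0·2° lon, +7·1° lat → SW at lon 140°, lat -33°.
Subsquare f=5, n=13: +5·0.0833333° lon, +13·0.0416667° lat → SW at lon 140.417°, lat -32.4583°.
Cell spans 0.0833333° lon × 0.0416667° lat.
west 140.4167, east 140.5000.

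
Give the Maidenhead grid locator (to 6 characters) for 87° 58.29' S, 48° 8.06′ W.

GA52wa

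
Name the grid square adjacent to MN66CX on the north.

Latitude subsquare x = 23; +1 → 24, wraps to 0 = a, carry into square.
Latitude square 6; +1 → 7.
The longitude characters are unchanged.

MN67ca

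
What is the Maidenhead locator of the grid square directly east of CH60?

CH70

Longitude square 6; +1 → 7.
The latitude characters are unchanged.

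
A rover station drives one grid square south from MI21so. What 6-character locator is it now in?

Latitude subsquare o = 14; −1 → 13 = n.
The longitude characters are unchanged.

MI21sn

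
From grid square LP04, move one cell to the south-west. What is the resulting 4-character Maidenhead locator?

KP93

Longitude square 0; −1 → -1, wraps to 9, carry into field.
Longitude field L = 11; −1 → 10 = K.
Latitude square 4; −1 → 3.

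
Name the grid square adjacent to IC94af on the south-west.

IC84xe

Longitude subsquare a = 0; −1 → -1, wraps to 23 = x, carry into square.
Longitude square 9; −1 → 8.
Latitude subsquare f = 5; −1 → 4 = e.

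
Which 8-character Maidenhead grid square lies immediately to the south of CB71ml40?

Latitude extended square 0; −1 → -1, wraps to 9, carry into subsquare.
Latitude subsquare l = 11; −1 → 10 = k.
The longitude characters are unchanged.

CB71mk49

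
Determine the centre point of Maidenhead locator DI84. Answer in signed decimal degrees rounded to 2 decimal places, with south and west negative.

-5.50, -103.00

Field D=3, I=8: +3·20° lon, +8·10° lat → SW at lon -120°, lat -10°.
Square 8, 4: +8·2° lon, +4·1° lat → SW at lon -104°, lat -6°.
Cell spans 2° lon × 1° lat. Centre is SW corner plus half of each.
latitude -5.50, longitude -103.00.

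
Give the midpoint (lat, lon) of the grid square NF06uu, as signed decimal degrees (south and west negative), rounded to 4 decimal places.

-33.1458, 81.7083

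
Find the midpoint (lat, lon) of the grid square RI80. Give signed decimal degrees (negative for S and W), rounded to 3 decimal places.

-9.500, 177.000

Field R=17, I=8: +17·20° lon, +8·10° lat → SW at lon 160°, lat -10°.
Square 8, 0: +8·2° lon, +0·1° lat → SW at lon 176°, lat -10°.
Cell spans 2° lon × 1° lat. Centre is SW corner plus half of each.
latitude -9.500, longitude 177.000.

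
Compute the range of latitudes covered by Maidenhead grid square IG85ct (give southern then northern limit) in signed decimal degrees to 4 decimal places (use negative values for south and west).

-24.2083, -24.1667

Field I=8, G=6: +8·20° lon, +6·10° lat → SW at lon -20°, lat -30°.
Square 8, 5: +8·2° lon, +5·1° lat → SW at lon -4°, lat -25°.
Subsquare c=2, t=19: +2·0.0833333° lon, +19·0.0416667° lat → SW at lon -3.83333°, lat -24.2083°.
Cell spans 0.0833333° lon × 0.0416667° lat.
south -24.2083, north -24.1667.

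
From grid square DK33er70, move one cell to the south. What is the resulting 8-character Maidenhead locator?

Latitude extended square 0; −1 → -1, wraps to 9, carry into subsquare.
Latitude subsquare r = 17; −1 → 16 = q.
The longitude characters are unchanged.

DK33eq79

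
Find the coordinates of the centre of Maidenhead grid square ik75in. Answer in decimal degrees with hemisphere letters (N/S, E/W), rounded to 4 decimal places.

Field I=8, K=10: +8·20° lon, +10·10° lat → SW at lon -20°, lat 10°.
Square 7, 5: +7·2° lon, +5·1° lat → SW at lon -6°, lat 15°.
Subsquare i=8, n=13: +8·0.0833333° lon, +13·0.0416667° lat → SW at lon -5.33333°, lat 15.5417°.
Cell spans 0.0833333° lon × 0.0416667° lat. Centre is SW corner plus half of each.
latitude 15.5625° N, longitude 5.2917° W.

15.5625° N, 5.2917° W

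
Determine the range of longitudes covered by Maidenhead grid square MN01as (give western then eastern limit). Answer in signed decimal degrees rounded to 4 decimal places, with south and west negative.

60.0000, 60.0833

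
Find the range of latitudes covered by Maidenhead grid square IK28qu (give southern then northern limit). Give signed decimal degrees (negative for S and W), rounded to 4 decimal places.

Field I=8, K=10: +8·20° lon, +10·10° lat → SW at lon -20°, lat 10°.
Square 2, 8: +2·2° lon, +8·1° lat → SW at lon -16°, lat 18°.
Subsquare q=16, u=20: +16·0.0833333° lon, +20·0.0416667° lat → SW at lon -14.6667°, lat 18.8333°.
Cell spans 0.0833333° lon × 0.0416667° lat.
south 18.8333, north 18.8750.

18.8333, 18.8750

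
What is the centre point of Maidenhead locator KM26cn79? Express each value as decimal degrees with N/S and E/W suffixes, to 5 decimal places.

36.58125° N, 24.22917° E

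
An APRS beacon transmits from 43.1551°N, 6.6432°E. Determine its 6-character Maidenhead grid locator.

Add 180° to longitude and 90° to latitude: 186.6432, 133.1551.
Field: 186.6432/20 → 9 → J, 133.1551/10 → 13 → N; chars JN.
Square: 6.6432/2 → 3, 3.1551/1 → 3; chars 33.
Subsquare: 0.6432/0.0833333 → 7 → h, 0.1551/0.0416667 → 3 → d; chars hd.

JN33hd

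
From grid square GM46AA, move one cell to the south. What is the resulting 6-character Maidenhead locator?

Latitude subsquare a = 0; −1 → -1, wraps to 23 = x, carry into square.
Latitude square 6; −1 → 5.
The longitude characters are unchanged.

GM45ax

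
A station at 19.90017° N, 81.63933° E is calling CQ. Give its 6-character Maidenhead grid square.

Shift to the Maidenhead origin (180°W, 90°S): lon 261.6393, lat 109.9002.
Field: 261.6393/20 → 13 → N, 109.9002/10 → 10 → K; chars NK.
Square: 1.6393/2 → 0, 9.9002/1 → 9; chars 09.
Subsquare: 1.6393/0.0833333 → 19 → t, 0.9002/0.0416667 → 21 → v; chars tv.

NK09tv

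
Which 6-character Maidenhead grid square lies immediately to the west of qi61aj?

QI51xj

Longitude subsquare a = 0; −1 → -1, wraps to 23 = x, carry into square.
Longitude square 6; −1 → 5.
The latitude characters are unchanged.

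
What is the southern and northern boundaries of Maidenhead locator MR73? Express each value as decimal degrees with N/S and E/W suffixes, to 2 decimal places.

Field M=12, R=17: +12·20° lon, +17·10° lat → SW at lon 60°, lat 80°.
Square 7, 3: +7·2° lon, +3·1° lat → SW at lon 74°, lat 83°.
Cell spans 2° lon × 1° lat.
south 83.00° N, north 84.00° N.

83.00° N, 84.00° N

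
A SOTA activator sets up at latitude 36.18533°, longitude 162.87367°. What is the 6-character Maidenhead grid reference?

Shift to the Maidenhead origin (180°W, 90°S): lon 342.8737, lat 126.1853.
Field: lon ⌊342.8737/20⌋ = 17 → R; lat ⌊126.1853/10⌋ = 12 → M.
Square: lon ⌊2.8737/2⌋ = 1; lat ⌊6.1853/1⌋ = 6.
Subsquare: lon ⌊0.8737/0.0833333⌋ = 10 → k; lat ⌊0.1853/0.0416667⌋ = 4 → e.

RM16ke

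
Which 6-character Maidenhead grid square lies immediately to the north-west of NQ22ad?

NQ12xe

Longitude subsquare a = 0; −1 → -1, wraps to 23 = x, carry into square.
Longitude square 2; −1 → 1.
Latitude subsquare d = 3; +1 → 4 = e.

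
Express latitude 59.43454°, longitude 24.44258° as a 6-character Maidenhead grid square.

Add 180° to longitude and 90° to latitude: 204.4426, 149.4345.
Field: lon ⌊204.4426/20⌋ = 10 → K; lat ⌊149.4345/10⌋ = 14 → O.
Square: lon ⌊4.4426/2⌋ = 2; lat ⌊9.4345/1⌋ = 9.
Subsquare: lon ⌊0.4426/0.0833333⌋ = 5 → f; lat ⌊0.4345/0.0416667⌋ = 10 → k.

KO29fk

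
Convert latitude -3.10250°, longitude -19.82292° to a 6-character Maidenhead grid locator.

II06cv

Shift to the Maidenhead origin (180°W, 90°S): lon 160.1771, lat 86.8975.
Field: 160.1771/20 → 8 → I, 86.8975/10 → 8 → I; chars II.
Square: 0.1771/2 → 0, 6.8975/1 → 6; chars 06.
Subsquare: 0.1771/0.0833333 → 2 → c, 0.8975/0.0416667 → 21 → v; chars cv.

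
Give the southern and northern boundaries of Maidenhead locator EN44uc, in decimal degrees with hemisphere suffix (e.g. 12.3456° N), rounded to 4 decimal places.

44.0833° N, 44.1250° N

Field E=4, N=13: +4·20° lon, +13·10° lat → SW at lon -100°, lat 40°.
Square 4, 4: +4·2° lon, +4·1° lat → SW at lon -92°, lat 44°.
Subsquare u=20, c=2: +20·0.0833333° lon, +2·0.0416667° lat → SW at lon -90.3333°, lat 44.0833°.
Cell spans 0.0833333° lon × 0.0416667° lat.
south 44.0833° N, north 44.1250° N.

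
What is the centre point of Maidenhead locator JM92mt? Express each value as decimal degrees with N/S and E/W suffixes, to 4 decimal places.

Field J=9, M=12: +9·20° lon, +12·10° lat → SW at lon 0°, lat 30°.
Square 9, 2: +9·2° lon, +2·1° lat → SW at lon 18°, lat 32°.
Subsquare m=12, t=19: +12·0.0833333° lon, +19·0.0416667° lat → SW at lon 19°, lat 32.7917°.
Cell spans 0.0833333° lon × 0.0416667° lat. Centre is SW corner plus half of each.
latitude 32.8125° N, longitude 19.0417° E.

32.8125° N, 19.0417° E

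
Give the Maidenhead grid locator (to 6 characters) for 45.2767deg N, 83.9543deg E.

NN15xg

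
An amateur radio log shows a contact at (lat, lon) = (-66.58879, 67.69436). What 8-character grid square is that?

MC33uj38

Add 180° to longitude and 90° to latitude: 247.69436, 23.41121.
Field: 247.69436/20 → 12 → M, 23.41121/10 → 2 → C; chars MC.
Square: 7.69436/2 → 3, 3.41121/1 → 3; chars 33.
Subsquare: 1.69436/0.0833333 → 20 → u, 0.41121/0.0416667 → 9 → j; chars uj.
Extended square: 0.02769/0.00833333 → 3, 0.03621/0.00416667 → 8; chars 38.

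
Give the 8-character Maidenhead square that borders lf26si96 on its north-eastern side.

LF26ti07

Longitude extended square 9; +1 → 10, wraps to 0, carry into subsquare.
Longitude subsquare s = 18; +1 → 19 = t.
Latitude extended square 6; +1 → 7.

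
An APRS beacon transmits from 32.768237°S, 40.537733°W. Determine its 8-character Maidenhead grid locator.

GF97rf55

Add 180° to longitude and 90° to latitude: 139.46227, 57.23176.
Field: 139.46227/20 → 6 → G, 57.23176/10 → 5 → F; chars GF.
Square: 19.46227/2 → 9, 7.23176/1 → 7; chars 97.
Subsquare: 1.46227/0.0833333 → 17 → r, 0.23176/0.0416667 → 5 → f; chars rf.
Extended square: 0.04560/0.00833333 → 5, 0.02343/0.00416667 → 5; chars 55.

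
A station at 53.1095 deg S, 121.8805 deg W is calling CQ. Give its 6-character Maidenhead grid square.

CD96bv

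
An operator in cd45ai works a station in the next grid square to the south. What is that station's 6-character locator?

Latitude subsquare i = 8; −1 → 7 = h.
The longitude characters are unchanged.

CD45ah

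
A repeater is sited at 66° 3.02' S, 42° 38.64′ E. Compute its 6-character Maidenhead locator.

LC13hw

Shift to the Maidenhead origin (180°W, 90°S): lon 222.6440, lat 23.9497.
Field: lon ⌊222.6440/20⌋ = 11 → L; lat ⌊23.9497/10⌋ = 2 → C.
Square: lon ⌊2.6440/2⌋ = 1; lat ⌊3.9497/1⌋ = 3.
Subsquare: lon ⌊0.6440/0.0833333⌋ = 7 → h; lat ⌊0.9497/0.0416667⌋ = 22 → w.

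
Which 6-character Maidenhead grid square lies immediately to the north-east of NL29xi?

NL39aj

Longitude subsquare x = 23; +1 → 24, wraps to 0 = a, carry into square.
Longitude square 2; +1 → 3.
Latitude subsquare i = 8; +1 → 9 = j.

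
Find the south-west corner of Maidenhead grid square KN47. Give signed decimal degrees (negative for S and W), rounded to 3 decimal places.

47.000, 28.000

Field K=10, N=13: +10·20° lon, +13·10° lat → SW at lon 20°, lat 40°.
Square 4, 7: +4·2° lon, +7·1° lat → SW at lon 28°, lat 47°.
latitude 47.000, longitude 28.000.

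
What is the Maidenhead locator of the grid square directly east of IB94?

Longitude square 9; +1 → 10, wraps to 0, carry into field.
Longitude field I = 8; +1 → 9 = J.
The latitude characters are unchanged.

JB04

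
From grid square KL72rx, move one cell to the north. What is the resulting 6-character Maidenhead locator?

KL73ra

Latitude subsquare x = 23; +1 → 24, wraps to 0 = a, carry into square.
Latitude square 2; +1 → 3.
The longitude characters are unchanged.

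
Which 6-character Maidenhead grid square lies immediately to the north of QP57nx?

Latitude subsquare x = 23; +1 → 24, wraps to 0 = a, carry into square.
Latitude square 7; +1 → 8.
The longitude characters are unchanged.

QP58na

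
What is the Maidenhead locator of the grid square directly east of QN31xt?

Longitude subsquare x = 23; +1 → 24, wraps to 0 = a, carry into square.
Longitude square 3; +1 → 4.
The latitude characters are unchanged.

QN41at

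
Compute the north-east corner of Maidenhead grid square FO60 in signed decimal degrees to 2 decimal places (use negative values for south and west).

51.00, -66.00

Field F=5, O=14: +5·20° lon, +14·10° lat → SW at lon -80°, lat 50°.
Square 6, 0: +6·2° lon, +0·1° lat → SW at lon -68°, lat 50°.
Cell spans 2° lon × 1° lat. NE corner is SW corner plus one full cell.
latitude 51.00, longitude -66.00.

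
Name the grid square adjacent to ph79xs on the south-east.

PH89ar

Longitude subsquare x = 23; +1 → 24, wraps to 0 = a, carry into square.
Longitude square 7; +1 → 8.
Latitude subsquare s = 18; −1 → 17 = r.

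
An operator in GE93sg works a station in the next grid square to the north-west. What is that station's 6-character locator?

GE93rh

Longitude subsquare s = 18; −1 → 17 = r.
Latitude subsquare g = 6; +1 → 7 = h.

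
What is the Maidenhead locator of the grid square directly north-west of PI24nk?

Longitude subsquare n = 13; −1 → 12 = m.
Latitude subsquare k = 10; +1 → 11 = l.

PI24ml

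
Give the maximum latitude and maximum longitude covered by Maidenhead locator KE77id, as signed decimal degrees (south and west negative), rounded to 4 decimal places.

-42.8333, 34.7500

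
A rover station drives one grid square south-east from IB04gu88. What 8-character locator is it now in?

Longitude extended square 8; +1 → 9.
Latitude extended square 8; −1 → 7.

IB04gu97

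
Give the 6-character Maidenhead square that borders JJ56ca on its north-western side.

JJ56bb

Longitude subsquare c = 2; −1 → 1 = b.
Latitude subsquare a = 0; +1 → 1 = b.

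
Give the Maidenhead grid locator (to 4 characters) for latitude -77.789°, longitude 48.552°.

LB42

Offset from 180°W / 90°S: lon 228.55°, lat 12.21°.
Field: lon ⌊228.55/20⌋ = 11 → L; lat ⌊12.21/10⌋ = 1 → B.
Square: lon ⌊8.55/2⌋ = 4; lat ⌊2.21/1⌋ = 2.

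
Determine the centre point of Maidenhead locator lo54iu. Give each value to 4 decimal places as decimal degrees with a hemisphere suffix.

54.8542° N, 50.7083° E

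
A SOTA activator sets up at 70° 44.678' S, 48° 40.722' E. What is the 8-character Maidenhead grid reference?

Offset from 180°W / 90°S: lon 228.67870°, lat 19.25537°.
Field: lon ⌊228.67870/20⌋ = 11 → L; lat ⌊19.25537/10⌋ = 1 → B.
Square: lon ⌊8.67870/2⌋ = 4; lat ⌊9.25537/1⌋ = 9.
Subsquare: lon ⌊0.67870/0.0833333⌋ = 8 → i; lat ⌊0.25537/0.0416667⌋ = 6 → g.
Extended square: lon ⌊0.01203/0.00833333⌋ = 1; lat ⌊0.00537/0.00416667⌋ = 1.

LB49ig11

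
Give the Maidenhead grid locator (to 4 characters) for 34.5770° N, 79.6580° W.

FM04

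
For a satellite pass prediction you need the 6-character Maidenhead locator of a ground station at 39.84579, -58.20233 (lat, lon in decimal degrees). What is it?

GM09vu

Offset from 180°W / 90°S: lon 121.7977°, lat 129.8458°.
Field (20°×10°, letters A–R): lon ⌊121.7977/20⌋ = 6 → G; lat ⌊129.8458/10⌋ = 12 → M.
Square (2°×1°, digits 0–9): lon ⌊1.7977/2⌋ = 0; lat ⌊9.8458/1⌋ = 9.
Subsquare (5′×2.5′, letters a–x): lon ⌊1.7977/0.0833333⌋ = 21 → v; lat ⌊0.8458/0.0416667⌋ = 20 → u.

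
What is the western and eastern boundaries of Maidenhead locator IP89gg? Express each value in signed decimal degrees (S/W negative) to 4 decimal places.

Field I=8, P=15: +8·20° lon, +15·10° lat → SW at lon -20°, lat 60°.
Square 8, 9: +8·2° lon, +9·1° lat → SW at lon -4°, lat 69°.
Subsquare g=6, g=6: +6·0.0833333° lon, +6·0.0416667° lat → SW at lon -3.5°, lat 69.25°.
Cell spans 0.0833333° lon × 0.0416667° lat.
west -3.5000, east -3.4167.

-3.5000, -3.4167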